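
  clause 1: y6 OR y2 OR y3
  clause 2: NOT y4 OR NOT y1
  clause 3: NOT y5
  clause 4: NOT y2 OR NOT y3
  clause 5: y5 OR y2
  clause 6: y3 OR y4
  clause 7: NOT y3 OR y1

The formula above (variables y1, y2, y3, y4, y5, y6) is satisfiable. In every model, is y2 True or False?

True

Suppose y2 = false.
Unit clause (NOT y5) forces y5 = false.
That conflicts with the unit clause (y5).
So every satisfying assignment has y2 = True.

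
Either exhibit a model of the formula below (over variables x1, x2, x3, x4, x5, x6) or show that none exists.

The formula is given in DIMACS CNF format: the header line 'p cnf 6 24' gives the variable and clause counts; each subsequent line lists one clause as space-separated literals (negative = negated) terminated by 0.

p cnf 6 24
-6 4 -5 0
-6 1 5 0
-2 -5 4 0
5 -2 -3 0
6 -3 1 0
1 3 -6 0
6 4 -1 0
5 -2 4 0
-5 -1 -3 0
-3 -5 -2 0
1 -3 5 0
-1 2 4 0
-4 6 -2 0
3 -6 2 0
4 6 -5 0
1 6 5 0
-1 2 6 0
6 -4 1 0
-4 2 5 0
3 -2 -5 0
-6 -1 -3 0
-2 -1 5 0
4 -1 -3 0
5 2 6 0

x1: False; x2: False; x3: True; x4: True; x5: True; x6: True

Branch on x6: set x6 = True.
Branch on x4: set x4 = True.
Branch on x1: set x1 = False.
From the singleton clause (x5), x5 = True.
From the singleton clause (x3), x3 = True.
From the singleton clause (¬x2), x2 = False.
This assignment satisfies each clause.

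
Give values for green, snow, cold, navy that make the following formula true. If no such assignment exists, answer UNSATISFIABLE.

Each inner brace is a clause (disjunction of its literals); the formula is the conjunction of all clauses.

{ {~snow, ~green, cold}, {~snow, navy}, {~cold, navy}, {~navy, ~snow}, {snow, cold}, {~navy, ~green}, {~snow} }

(~snow) alone gives snow = 0.
(cold) alone gives cold = 1.
(navy) alone gives navy = 1.
(~green) alone gives green = 0.
This assignment satisfies each clause.

green: 0; snow: 0; cold: 1; navy: 1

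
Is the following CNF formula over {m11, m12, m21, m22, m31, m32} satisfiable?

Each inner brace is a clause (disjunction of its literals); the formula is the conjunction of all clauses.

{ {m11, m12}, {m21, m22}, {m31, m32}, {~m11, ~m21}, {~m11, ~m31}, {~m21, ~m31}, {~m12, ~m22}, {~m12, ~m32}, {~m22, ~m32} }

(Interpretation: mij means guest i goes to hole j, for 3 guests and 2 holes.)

Case m11 = 1:
Unit clause (~m21) forces m21 = 0.
Unit clause (m22) forces m22 = 1.
Unit clause (~m31) forces m31 = 0.
Unit clause (m32) forces m32 = 1.
But (~m32) is also a unit clause — contradiction.
So m11 must be the other value — set m11 = 0.
Unit clause (m12) forces m12 = 1.
Unit clause (~m22) forces m22 = 0.
Unit clause (m21) forces m21 = 1.
Unit clause (~m31) forces m31 = 0.
Unit clause (m32) forces m32 = 1.
But (~m32) is also a unit clause — contradiction.
Both values of m11 lead to a conflict.
No assignment satisfies every clause.

No, unsatisfiable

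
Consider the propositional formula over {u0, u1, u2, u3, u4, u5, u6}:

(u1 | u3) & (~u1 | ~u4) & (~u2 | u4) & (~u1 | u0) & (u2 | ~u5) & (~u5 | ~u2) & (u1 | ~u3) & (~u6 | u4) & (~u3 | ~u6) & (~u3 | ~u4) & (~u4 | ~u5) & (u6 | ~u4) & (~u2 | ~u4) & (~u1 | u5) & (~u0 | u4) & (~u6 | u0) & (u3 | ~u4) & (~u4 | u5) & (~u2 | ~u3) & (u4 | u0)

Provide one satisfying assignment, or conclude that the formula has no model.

UNSATISFIABLE

Case u1 = 1:
(~u4) alone gives u4 = 0.
(~u2) alone gives u2 = 0.
(u0) alone gives u0 = 1.
That conflicts with the unit clause (~u0).
Backtrack on u1: now try u1 = 0.
(u3) alone gives u3 = 1.
That conflicts with the unit clause (~u3).
Neither u1 = 1 nor u1 = 0 works.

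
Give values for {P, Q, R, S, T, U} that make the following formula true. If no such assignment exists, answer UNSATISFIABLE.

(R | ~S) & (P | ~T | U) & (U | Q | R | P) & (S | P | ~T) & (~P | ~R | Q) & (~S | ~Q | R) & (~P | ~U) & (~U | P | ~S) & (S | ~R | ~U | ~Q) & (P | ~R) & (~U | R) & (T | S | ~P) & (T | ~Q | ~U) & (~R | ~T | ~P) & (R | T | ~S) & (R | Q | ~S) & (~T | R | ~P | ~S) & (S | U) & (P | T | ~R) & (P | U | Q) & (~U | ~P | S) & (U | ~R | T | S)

P ↦ 1, Q ↦ 1, R ↦ 1, S ↦ 1, T ↦ 0, U ↦ 0

Branch on R: set R = 1.
Unit clause (P) forces P = 1.
Unit clause (Q) forces Q = 1.
Unit clause (~U) forces U = 0.
Unit clause (~T) forces T = 0.
Unit clause (S) forces S = 1.
This assignment satisfies each clause.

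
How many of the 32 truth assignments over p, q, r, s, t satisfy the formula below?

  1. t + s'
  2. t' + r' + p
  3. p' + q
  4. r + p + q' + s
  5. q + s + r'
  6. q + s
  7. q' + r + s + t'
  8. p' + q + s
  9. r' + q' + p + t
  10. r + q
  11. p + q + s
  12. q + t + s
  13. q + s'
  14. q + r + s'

There are 2^5 = 32 truth assignments over (p, q, r, s, t).
Split on s. With s = 1, the clauses containing s are satisfied and s' drops from the rest; 3 of the 2^4 = 16 assignments to the other variables satisfy what remains.
With s = 0, by the same count on the reduced clause set, 3 assignments work.
(One model: p=F, q=T, r=F, s=T, t=T.)
Total: 3 + 3 = 6.

6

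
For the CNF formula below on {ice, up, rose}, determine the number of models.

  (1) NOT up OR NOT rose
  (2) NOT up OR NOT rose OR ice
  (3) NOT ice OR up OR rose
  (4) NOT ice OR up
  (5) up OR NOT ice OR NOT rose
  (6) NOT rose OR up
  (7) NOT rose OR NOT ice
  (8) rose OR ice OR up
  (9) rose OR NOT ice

1

There are 2^3 = 8 truth assignments over (ice, up, rose).
Check each against the 9 clauses (columns in the order ice, up, rose):
  F F F  ✗ fails (rose OR ice OR up)
  F F T  ✗ fails (NOT rose OR up)
  F T F  ✓ satisfies all
  F T T  ✗ fails (NOT up OR NOT rose)
  T F F  ✗ fails (NOT ice OR up OR rose)
  T F T  ✗ fails (NOT ice OR up)
  T T F  ✗ fails (rose OR NOT ice)
  T T T  ✗ fails (NOT up OR NOT rose)
1 of the 8 rows is a model.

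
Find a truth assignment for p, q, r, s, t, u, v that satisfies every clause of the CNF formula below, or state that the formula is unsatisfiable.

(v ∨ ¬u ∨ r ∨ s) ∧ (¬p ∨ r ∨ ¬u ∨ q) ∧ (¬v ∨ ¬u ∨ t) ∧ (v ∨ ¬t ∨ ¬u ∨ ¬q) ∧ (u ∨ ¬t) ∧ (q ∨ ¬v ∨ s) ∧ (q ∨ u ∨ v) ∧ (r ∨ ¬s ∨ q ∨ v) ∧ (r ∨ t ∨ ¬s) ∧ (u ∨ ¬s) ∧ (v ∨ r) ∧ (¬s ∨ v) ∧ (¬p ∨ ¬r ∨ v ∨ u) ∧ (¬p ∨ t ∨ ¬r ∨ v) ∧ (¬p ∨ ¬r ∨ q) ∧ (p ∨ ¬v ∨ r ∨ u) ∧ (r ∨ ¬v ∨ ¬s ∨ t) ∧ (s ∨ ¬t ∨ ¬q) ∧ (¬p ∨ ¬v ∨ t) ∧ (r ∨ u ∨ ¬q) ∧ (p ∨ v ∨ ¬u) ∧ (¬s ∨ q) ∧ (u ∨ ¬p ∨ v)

Suppose u = True.
Suppose v = True.
(t) alone gives t = True.
Suppose q = True.
(s) alone gives s = True.
Every clause is now satisfied; p, r are unconstrained.

p=False,  q=True,  r=False,  s=True,  t=True,  u=True,  v=True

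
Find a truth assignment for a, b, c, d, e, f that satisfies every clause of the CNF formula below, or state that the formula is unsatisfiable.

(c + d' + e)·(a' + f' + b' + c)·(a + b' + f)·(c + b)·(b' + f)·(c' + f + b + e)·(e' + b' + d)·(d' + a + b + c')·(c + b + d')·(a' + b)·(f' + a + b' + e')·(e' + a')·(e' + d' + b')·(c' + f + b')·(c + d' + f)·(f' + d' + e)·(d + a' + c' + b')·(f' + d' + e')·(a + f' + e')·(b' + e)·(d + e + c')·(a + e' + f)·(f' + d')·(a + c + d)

Try c = 1.
Try b = 0.
From the singleton clause (a'), a = 0.
From the singleton clause (d'), d = 0.
From the singleton clause (e), e = 1.
From the singleton clause (f'), f = 0.
Now (f) is unsatisfied and unit — conflict.
Backtrack on b: now try b = 1.
From the singleton clause (f), f = 1.
From the singleton clause (e), e = 1.
From the singleton clause (d), d = 1.
Now (d') is unsatisfied and unit — conflict.
Neither b = 1 nor b = 0 works.
Backtrack on c: now try c = 0.
From the singleton clause (b), b = 1.
From the singleton clause (f), f = 1.
From the singleton clause (a'), a = 0.
From the singleton clause (e'), e = 0.
Now (e) is unsatisfied and unit — conflict.
Neither c = 1 nor c = 0 works.

UNSATISFIABLE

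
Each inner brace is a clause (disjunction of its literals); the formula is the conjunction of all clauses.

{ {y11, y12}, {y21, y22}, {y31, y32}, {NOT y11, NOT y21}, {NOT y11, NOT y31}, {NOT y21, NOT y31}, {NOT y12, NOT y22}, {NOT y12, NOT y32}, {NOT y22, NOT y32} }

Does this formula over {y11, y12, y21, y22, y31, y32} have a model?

No

Case y11 = true:
From the singleton clause (NOT y21), y21 = false.
From the singleton clause (y22), y22 = true.
From the singleton clause (NOT y31), y31 = false.
From the singleton clause (y32), y32 = true.
Now (NOT y32) is unsatisfied and unit — conflict.
Undo y11 and try y11 = false.
From the singleton clause (y12), y12 = true.
From the singleton clause (NOT y22), y22 = false.
From the singleton clause (y21), y21 = true.
From the singleton clause (NOT y31), y31 = false.
From the singleton clause (y32), y32 = true.
Now (NOT y32) is unsatisfied and unit — conflict.
Neither y11 = true nor y11 = false works.
No assignment satisfies every clause.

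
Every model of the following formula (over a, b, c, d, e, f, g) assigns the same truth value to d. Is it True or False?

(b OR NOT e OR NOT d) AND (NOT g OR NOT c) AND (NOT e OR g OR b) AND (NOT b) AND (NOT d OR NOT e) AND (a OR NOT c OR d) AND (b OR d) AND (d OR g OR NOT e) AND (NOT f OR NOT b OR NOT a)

Suppose d = false.
(NOT b) alone gives b = false.
That conflicts with the unit clause (b).
So every satisfying assignment has d = True.

True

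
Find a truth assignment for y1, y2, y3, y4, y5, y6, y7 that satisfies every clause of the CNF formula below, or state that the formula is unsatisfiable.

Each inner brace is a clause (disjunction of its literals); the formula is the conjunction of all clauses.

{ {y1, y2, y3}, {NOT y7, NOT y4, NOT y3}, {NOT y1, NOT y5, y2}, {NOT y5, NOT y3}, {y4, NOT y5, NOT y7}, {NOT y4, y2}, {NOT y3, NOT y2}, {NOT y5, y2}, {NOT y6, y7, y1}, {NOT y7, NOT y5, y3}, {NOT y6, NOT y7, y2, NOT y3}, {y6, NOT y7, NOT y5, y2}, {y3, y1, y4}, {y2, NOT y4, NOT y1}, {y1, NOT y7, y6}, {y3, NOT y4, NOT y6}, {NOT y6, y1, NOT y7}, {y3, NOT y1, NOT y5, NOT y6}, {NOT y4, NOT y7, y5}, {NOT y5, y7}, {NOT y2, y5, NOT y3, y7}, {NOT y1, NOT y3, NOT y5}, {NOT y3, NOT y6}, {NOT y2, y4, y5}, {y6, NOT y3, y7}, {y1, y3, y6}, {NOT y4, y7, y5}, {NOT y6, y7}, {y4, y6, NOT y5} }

Suppose y5 = false.
Suppose y4 = false.
(NOT y2) alone gives y2 = false.
Suppose y1 = true.
Suppose y3 = true.
(NOT y6) alone gives y6 = false.
(y7) alone gives y7 = true.
This assignment satisfies each clause.

y1: true,  y2: false,  y3: true,  y4: false,  y5: false,  y6: false,  y7: true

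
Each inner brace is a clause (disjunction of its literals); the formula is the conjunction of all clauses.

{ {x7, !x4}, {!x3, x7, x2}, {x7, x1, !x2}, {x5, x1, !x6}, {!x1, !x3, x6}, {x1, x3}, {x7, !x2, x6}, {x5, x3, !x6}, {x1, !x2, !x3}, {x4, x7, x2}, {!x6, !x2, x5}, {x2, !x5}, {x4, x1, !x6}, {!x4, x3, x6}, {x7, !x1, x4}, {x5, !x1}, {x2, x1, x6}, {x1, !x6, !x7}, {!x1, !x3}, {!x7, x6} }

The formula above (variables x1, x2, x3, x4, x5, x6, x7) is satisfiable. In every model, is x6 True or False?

True

Suppose x6 = false.
Unit clause (!x7) forces x7 = false.
Unit clause (!x4) forces x4 = false.
Unit clause (!x2) forces x2 = false.
That conflicts with the unit clause (x2).
So every satisfying assignment has x6 = True.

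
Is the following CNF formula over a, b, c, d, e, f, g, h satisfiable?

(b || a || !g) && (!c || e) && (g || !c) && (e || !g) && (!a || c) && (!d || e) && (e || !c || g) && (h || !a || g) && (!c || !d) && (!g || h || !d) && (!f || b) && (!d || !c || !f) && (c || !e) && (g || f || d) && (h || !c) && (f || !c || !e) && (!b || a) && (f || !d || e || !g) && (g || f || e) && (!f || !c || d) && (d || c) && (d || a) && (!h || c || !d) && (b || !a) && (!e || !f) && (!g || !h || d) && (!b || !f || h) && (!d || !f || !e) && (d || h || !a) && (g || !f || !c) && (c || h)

Suppose c = false.
From the singleton clause (!a), a = false.
From the singleton clause (!e), e = false.
From the singleton clause (!g), g = false.
From the singleton clause (!d), d = false.
That conflicts with the unit clause (d).
That branch fails; take c = true instead.
From the singleton clause (e), e = true.
From the singleton clause (g), g = true.
From the singleton clause (!d), d = false.
From the singleton clause (h), h = true.
That conflicts with the unit clause (!h).
Either choice for c ends in contradiction.
No assignment satisfies every clause.

No, unsatisfiable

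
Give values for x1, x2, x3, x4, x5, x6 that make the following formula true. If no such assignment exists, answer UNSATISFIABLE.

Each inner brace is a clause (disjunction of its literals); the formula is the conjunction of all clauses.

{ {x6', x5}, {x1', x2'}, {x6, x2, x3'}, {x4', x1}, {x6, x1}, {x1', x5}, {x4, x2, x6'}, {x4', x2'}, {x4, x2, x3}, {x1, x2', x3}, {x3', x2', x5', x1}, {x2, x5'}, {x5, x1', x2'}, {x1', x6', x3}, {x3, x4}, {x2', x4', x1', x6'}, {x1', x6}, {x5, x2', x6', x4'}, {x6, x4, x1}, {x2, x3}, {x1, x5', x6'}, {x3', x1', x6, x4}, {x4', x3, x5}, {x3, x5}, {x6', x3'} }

UNSATISFIABLE

Try x6 = 0.
From the singleton clause (x1), x1 = 1.
But (x1') is also a unit clause — contradiction.
Backtrack on x6: now try x6 = 1.
From the singleton clause (x5), x5 = 1.
From the singleton clause (x2), x2 = 1.
From the singleton clause (x1'), x1 = 0.
But (x1) is also a unit clause — contradiction.
Either choice for x6 ends in contradiction.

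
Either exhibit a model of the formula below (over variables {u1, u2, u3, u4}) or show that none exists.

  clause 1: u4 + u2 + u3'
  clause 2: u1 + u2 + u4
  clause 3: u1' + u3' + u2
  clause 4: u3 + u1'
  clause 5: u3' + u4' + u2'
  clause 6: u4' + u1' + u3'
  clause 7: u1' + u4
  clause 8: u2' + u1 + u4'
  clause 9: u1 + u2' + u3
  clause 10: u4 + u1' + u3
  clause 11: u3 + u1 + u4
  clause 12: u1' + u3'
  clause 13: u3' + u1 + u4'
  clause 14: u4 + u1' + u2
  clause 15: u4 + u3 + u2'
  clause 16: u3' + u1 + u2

u1=0, u2=0, u3=0, u4=1

Suppose u3 = 0.
Unit clause (u1') forces u1 = 0.
Unit clause (u2') forces u2 = 0.
Unit clause (u4) forces u4 = 1.
Every clause now holds.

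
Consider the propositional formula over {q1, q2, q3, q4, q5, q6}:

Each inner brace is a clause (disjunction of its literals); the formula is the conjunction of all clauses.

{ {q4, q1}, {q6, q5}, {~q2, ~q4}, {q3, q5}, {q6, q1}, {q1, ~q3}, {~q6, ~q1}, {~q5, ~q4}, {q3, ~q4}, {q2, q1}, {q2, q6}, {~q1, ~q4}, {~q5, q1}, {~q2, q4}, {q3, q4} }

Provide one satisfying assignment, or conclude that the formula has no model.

UNSATISFIABLE

Try q4 = 1.
The clause (~q2) is unit, so q2 = 0.
The clause (~q5) is unit, so q5 = 0.
The clause (q6) is unit, so q6 = 1.
The clause (q3) is unit, so q3 = 1.
The clause (q1) is unit, so q1 = 1.
That conflicts with the unit clause (~q1).
So q4 must be the other value — set q4 = 0.
The clause (q1) is unit, so q1 = 1.
The clause (~q6) is unit, so q6 = 0.
The clause (q5) is unit, so q5 = 1.
The clause (q2) is unit, so q2 = 1.
That conflicts with the unit clause (~q2).
Neither q4 = 1 nor q4 = 0 works.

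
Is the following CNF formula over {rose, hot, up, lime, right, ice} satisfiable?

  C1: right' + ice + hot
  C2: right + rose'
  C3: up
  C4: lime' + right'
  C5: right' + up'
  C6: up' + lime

Satisfiable

Unit clause (up) forces up = 1.
Unit clause (right') forces right = 0.
Unit clause (rose') forces rose = 0.
Unit clause (lime) forces lime = 1.
All clauses hold; hot, ice can take either value.
A satisfying assignment: rose=0,  hot=0,  up=1,  lime=1,  right=0,  ice=1.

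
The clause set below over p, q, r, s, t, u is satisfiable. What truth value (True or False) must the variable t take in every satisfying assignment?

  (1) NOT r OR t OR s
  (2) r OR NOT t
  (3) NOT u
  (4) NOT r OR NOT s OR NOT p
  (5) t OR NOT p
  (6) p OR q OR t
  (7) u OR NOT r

False

Suppose t = true.
From the singleton clause (r), r = true.
From the singleton clause (NOT u), u = false.
Now (u) is unsatisfied and unit — conflict.
So every satisfying assignment has t = False.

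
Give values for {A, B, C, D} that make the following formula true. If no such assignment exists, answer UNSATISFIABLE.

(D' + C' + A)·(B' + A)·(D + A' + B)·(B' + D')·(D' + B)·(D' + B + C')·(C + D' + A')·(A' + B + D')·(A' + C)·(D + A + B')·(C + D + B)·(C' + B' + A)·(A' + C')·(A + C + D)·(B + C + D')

Case B = 0:
Unit clause (D') forces D = 0.
Unit clause (A') forces A = 0.
Unit clause (C) forces C = 1.
This assignment satisfies each clause.

A=0; B=0; C=1; D=0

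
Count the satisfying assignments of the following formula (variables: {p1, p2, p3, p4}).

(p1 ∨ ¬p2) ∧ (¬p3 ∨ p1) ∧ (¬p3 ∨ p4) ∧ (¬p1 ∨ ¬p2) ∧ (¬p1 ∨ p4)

4

There are 2^4 = 16 truth assignments over (p1, p2, p3, p4).
Check each against the 5 clauses (columns in the order p1, p2, p3, p4):
  F F F F  ✓ satisfies all
  F F F T  ✓ satisfies all
  F F T F  ✗ fails (¬p3 ∨ p1)
  F F T T  ✗ fails (¬p3 ∨ p1)
  F T F F  ✗ fails (p1 ∨ ¬p2)
  F T F T  ✗ fails (p1 ∨ ¬p2)
  F T T F  ✗ fails (p1 ∨ ¬p2)
  F T T T  ✗ fails (p1 ∨ ¬p2)
  T F F F  ✗ fails (¬p1 ∨ p4)
  T F F T  ✓ satisfies all
  T F T F  ✗ fails (¬p3 ∨ p4)
  T F T T  ✓ satisfies all
  T T F F  ✗ fails (¬p1 ∨ ¬p2)
  T T F T  ✗ fails (¬p1 ∨ ¬p2)
  T T T F  ✗ fails (¬p3 ∨ p4)
  T T T T  ✗ fails (¬p1 ∨ ¬p2)
4 of the 16 rows are models.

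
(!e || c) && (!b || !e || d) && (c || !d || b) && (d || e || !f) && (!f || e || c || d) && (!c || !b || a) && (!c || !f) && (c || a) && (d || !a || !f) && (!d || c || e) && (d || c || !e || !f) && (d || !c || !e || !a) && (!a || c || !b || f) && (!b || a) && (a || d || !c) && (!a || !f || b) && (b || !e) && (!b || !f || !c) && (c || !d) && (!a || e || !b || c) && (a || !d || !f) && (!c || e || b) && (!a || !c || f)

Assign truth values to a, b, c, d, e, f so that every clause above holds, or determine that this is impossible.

Case e = false:
Case d = false:
(!f) alone gives f = false.
Case c = false:
(a) alone gives a = true.
(!b) alone gives b = false.
All clauses are satisfied.

a ↦ true,  b ↦ false,  c ↦ false,  d ↦ false,  e ↦ false,  f ↦ false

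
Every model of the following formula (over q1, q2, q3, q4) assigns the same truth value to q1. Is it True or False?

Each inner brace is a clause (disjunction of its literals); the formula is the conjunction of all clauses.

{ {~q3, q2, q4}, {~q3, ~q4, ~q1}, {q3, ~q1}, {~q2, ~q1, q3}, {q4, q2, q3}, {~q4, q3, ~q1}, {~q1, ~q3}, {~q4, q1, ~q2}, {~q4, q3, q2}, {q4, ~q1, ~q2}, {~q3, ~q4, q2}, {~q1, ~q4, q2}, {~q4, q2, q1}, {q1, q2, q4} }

False

Suppose q1 = 1.
From the singleton clause (q3), q3 = 1.
Now (~q3) is unsatisfied and unit — conflict.
So every satisfying assignment has q1 = False.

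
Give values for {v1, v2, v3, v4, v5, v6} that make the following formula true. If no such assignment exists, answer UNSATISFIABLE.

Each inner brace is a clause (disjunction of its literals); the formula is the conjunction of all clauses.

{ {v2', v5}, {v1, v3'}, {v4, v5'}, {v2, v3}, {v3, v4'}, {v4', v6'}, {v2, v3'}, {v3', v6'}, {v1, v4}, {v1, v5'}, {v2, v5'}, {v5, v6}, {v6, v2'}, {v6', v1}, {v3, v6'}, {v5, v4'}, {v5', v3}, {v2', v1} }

UNSATISFIABLE

Try v2 = 0.
Unit clause (v3) forces v3 = 1.
Now (v3') is unsatisfied and unit — conflict.
Undo v2 and try v2 = 1.
Unit clause (v5) forces v5 = 1.
Unit clause (v4) forces v4 = 1.
Unit clause (v3) forces v3 = 1.
Unit clause (v1) forces v1 = 1.
Unit clause (v6') forces v6 = 0.
Now (v6) is unsatisfied and unit — conflict.
Both values of v2 lead to a conflict.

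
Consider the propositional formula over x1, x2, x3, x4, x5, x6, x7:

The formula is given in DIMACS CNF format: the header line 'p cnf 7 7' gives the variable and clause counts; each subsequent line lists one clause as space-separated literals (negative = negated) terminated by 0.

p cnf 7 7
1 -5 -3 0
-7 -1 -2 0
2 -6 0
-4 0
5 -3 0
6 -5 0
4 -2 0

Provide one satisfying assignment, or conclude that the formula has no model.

Unit clause (¬x4) forces x4 = False.
Unit clause (¬x2) forces x2 = False.
Unit clause (¬x6) forces x6 = False.
Unit clause (¬x5) forces x5 = False.
Unit clause (¬x3) forces x3 = False.
No clause remains; x1, x7 are free.

x1=False; x2=False; x3=False; x4=False; x5=False; x6=False; x7=True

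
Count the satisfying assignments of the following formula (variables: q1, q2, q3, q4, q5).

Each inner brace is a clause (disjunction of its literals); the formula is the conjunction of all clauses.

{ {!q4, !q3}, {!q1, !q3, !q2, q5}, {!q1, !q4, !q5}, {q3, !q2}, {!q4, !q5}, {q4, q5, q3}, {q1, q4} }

There are 2^5 = 32 truth assignments over (q1, q2, q3, q4, q5).
Split on q5. With q5 = true, the clauses containing q5 are satisfied and !q5 drops from the rest; 3 of the 2^4 = 16 assignments to the other variables satisfy what remains.
With q5 = false, by the same count on the reduced clause set, 3 assignments work.
(One model: q1=F, q2=F, q3=F, q4=T, q5=F.)
Total: 3 + 3 = 6.

6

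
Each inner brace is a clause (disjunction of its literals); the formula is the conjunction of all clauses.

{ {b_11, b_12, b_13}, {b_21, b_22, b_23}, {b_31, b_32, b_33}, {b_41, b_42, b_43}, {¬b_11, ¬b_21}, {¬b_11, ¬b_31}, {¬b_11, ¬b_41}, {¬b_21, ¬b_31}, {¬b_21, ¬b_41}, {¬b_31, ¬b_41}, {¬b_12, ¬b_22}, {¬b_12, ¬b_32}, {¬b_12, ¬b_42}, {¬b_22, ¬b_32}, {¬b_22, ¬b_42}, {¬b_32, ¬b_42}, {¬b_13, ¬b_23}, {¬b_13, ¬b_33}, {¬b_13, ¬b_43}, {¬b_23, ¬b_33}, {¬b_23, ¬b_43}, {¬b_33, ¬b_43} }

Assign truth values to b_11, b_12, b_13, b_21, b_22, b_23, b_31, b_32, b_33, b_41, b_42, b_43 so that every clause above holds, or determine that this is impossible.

Suppose b_11 = False.
Suppose b_12 = True.
From the singleton clause (¬b_22), b_22 = False.
From the singleton clause (¬b_32), b_32 = False.
From the singleton clause (¬b_42), b_42 = False.
Suppose b_21 = True.
From the singleton clause (¬b_31), b_31 = False.
From the singleton clause (b_33), b_33 = True.
From the singleton clause (¬b_41), b_41 = False.
From the singleton clause (b_43), b_43 = True.
That conflicts with the unit clause (¬b_43).
Backtrack on b_21: now try b_21 = False.
From the singleton clause (b_23), b_23 = True.
From the singleton clause (¬b_13), b_13 = False.
From the singleton clause (¬b_33), b_33 = False.
From the singleton clause (b_31), b_31 = True.
From the singleton clause (¬b_41), b_41 = False.
From the singleton clause (b_43), b_43 = True.
That conflicts with the unit clause (¬b_43).
Both values of b_21 lead to a conflict.
Backtrack on b_12: now try b_12 = False.
From the singleton clause (b_13), b_13 = True.
From the singleton clause (¬b_23), b_23 = False.
From the singleton clause (¬b_33), b_33 = False.
From the singleton clause (¬b_43), b_43 = False.
Suppose b_21 = True.
From the singleton clause (¬b_31), b_31 = False.
From the singleton clause (b_32), b_32 = True.
From the singleton clause (¬b_41), b_41 = False.
From the singleton clause (b_42), b_42 = True.
That conflicts with the unit clause (¬b_42).
Backtrack on b_21: now try b_21 = False.
From the singleton clause (b_22), b_22 = True.
From the singleton clause (¬b_32), b_32 = False.
From the singleton clause (b_31), b_31 = True.
From the singleton clause (¬b_41), b_41 = False.
From the singleton clause (b_42), b_42 = True.
That conflicts with the unit clause (¬b_42).
Both values of b_21 lead to a conflict.
Both values of b_12 lead to a conflict.
Backtrack on b_11: now try b_11 = True.
From the singleton clause (¬b_21), b_21 = False.
From the singleton clause (¬b_31), b_31 = False.
From the singleton clause (¬b_41), b_41 = False.
Suppose b_22 = True.
From the singleton clause (¬b_12), b_12 = False.
From the singleton clause (¬b_32), b_32 = False.
From the singleton clause (b_33), b_33 = True.
From the singleton clause (¬b_42), b_42 = False.
From the singleton clause (b_43), b_43 = True.
That conflicts with the unit clause (¬b_43).
Backtrack on b_22: now try b_22 = False.
From the singleton clause (b_23), b_23 = True.
From the singleton clause (¬b_13), b_13 = False.
From the singleton clause (¬b_33), b_33 = False.
From the singleton clause (b_32), b_32 = True.
From the singleton clause (¬b_12), b_12 = False.
From the singleton clause (¬b_42), b_42 = False.
From the singleton clause (b_43), b_43 = True.
That conflicts with the unit clause (¬b_43).
Both values of b_22 lead to a conflict.
Both values of b_11 lead to a conflict.

UNSATISFIABLE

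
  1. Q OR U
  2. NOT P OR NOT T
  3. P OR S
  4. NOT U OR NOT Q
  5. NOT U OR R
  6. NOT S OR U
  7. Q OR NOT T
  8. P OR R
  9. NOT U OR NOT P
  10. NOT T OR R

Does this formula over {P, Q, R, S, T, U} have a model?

Yes

Branch on Q: set Q = false.
From the singleton clause (U), U = true.
From the singleton clause (R), R = true.
From the singleton clause (NOT T), T = false.
From the singleton clause (NOT P), P = false.
From the singleton clause (S), S = true.
Every clause now holds.
A satisfying assignment: P: false, Q: false, R: true, S: true, T: false, U: true.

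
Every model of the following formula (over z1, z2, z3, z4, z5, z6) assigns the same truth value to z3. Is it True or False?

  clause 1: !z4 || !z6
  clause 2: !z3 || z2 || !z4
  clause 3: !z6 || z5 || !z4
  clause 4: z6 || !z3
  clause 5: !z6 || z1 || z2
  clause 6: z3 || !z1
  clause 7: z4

Suppose z3 = true.
(z6) alone gives z6 = true.
(!z4) alone gives z4 = false.
That conflicts with the unit clause (z4).
So every satisfying assignment has z3 = False.

False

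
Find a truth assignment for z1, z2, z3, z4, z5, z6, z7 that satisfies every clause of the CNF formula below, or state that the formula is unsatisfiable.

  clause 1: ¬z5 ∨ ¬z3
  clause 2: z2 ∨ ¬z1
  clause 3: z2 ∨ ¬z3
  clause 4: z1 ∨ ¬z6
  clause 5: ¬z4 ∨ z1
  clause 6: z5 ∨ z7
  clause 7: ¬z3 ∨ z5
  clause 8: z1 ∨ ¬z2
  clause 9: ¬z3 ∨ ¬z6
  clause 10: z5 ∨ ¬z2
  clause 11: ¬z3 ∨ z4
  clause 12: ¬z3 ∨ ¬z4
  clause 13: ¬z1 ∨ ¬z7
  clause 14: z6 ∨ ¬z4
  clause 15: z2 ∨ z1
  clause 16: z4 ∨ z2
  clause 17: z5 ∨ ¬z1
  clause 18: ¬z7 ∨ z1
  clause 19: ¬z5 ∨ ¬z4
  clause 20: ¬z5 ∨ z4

UNSATISFIABLE

Try z5 = False.
(z7) alone gives z7 = True.
(¬z3) alone gives z3 = False.
(¬z2) alone gives z2 = False.
(¬z1) alone gives z1 = False.
That conflicts with the unit clause (z1).
Undo z5 and try z5 = True.
(¬z3) alone gives z3 = False.
(¬z4) alone gives z4 = False.
That conflicts with the unit clause (z4).
Either choice for z5 ends in contradiction.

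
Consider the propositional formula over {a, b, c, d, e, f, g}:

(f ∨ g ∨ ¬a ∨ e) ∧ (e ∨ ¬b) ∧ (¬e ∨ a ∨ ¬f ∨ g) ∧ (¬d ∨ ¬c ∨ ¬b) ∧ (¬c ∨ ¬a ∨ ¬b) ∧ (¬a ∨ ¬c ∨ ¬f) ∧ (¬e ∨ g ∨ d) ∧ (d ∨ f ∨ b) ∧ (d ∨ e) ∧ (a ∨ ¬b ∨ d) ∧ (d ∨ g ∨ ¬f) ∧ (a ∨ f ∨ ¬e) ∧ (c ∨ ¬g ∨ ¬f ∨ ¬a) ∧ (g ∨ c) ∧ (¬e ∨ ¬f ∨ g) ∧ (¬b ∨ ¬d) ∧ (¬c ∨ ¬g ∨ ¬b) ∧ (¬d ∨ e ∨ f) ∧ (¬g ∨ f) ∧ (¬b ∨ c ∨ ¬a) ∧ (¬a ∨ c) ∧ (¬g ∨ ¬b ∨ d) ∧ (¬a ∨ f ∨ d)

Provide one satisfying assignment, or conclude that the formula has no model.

a: False; b: False; c: True; d: True; e: False; f: True; g: False

Suppose e = False.
Unit clause (¬b) forces b = False.
Unit clause (d) forces d = True.
Unit clause (f) forces f = True.
Suppose a = False.
Suppose g = False.
Unit clause (c) forces c = True.
This assignment satisfies each clause.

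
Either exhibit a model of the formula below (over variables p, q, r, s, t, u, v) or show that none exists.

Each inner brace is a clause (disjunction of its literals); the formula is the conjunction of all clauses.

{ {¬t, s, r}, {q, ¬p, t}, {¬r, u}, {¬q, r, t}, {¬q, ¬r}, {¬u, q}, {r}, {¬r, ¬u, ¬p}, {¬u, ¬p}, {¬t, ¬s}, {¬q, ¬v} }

UNSATISFIABLE

Unit clause (r) forces r = True.
Unit clause (u) forces u = True.
Unit clause (¬q) forces q = False.
But (q) is also a unit clause — contradiction.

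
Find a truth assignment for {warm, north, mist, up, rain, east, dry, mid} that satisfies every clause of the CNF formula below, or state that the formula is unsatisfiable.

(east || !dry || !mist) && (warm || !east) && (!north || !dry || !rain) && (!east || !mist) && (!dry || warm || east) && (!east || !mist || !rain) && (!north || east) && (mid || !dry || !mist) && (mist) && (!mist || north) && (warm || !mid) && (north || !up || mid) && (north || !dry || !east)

UNSATISFIABLE

From the singleton clause (mist), mist = true.
From the singleton clause (!east), east = false.
From the singleton clause (!dry), dry = false.
From the singleton clause (!north), north = false.
That conflicts with the unit clause (north).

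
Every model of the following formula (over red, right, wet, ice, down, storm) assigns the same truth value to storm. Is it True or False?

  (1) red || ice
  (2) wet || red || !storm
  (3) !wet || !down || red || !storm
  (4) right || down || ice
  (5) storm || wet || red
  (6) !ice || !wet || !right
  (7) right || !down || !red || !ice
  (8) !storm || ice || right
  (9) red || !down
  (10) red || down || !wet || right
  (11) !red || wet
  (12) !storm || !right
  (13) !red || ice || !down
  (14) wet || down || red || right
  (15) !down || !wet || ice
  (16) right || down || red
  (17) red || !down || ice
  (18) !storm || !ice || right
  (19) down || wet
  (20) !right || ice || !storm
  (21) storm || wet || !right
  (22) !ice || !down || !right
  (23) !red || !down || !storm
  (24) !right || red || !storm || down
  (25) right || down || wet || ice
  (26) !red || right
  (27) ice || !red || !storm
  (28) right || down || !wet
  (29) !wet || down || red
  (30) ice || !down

Suppose storm = true.
(!right) alone gives right = false.
(ice) alone gives ice = true.
But (!ice) is also a unit clause — contradiction.
So every satisfying assignment has storm = False.

False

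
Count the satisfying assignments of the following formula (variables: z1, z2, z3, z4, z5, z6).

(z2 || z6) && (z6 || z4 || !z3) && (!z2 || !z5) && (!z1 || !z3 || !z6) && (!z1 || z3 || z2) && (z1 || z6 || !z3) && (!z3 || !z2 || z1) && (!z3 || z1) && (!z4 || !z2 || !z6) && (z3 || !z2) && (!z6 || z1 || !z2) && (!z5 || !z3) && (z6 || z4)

5

There are 2^6 = 64 truth assignments over (z1, z2, z3, z4, z5, z6).
Split on z3. With z3 = true, the clauses containing z3 are satisfied and !z3 drops from the rest; 1 of the 2^5 = 32 assignments to the other variables satisfy what remains.
With z3 = false, by the same count on the reduced clause set, 4 assignments work.
(One model: z1=F, z2=F, z3=F, z4=F, z5=F, z6=T.)
Total: 1 + 4 = 5.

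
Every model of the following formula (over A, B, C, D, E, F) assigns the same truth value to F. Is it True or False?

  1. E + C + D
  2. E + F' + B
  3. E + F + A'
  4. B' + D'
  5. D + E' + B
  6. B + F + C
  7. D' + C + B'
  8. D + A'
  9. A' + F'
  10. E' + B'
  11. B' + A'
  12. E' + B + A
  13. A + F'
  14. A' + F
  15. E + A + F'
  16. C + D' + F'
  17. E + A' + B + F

Suppose F = 1.
From the singleton clause (A'), A = 0.
Now (A) is unsatisfied and unit — conflict.
So every satisfying assignment has F = False.

False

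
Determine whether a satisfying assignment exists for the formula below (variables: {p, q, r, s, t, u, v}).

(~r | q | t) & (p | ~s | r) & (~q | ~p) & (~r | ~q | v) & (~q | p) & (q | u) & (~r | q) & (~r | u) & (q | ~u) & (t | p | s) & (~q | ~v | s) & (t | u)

No, unsatisfiable

Suppose q = 0.
The clause (u) is unit, so u = 1.
Now (~u) is unsatisfied and unit — conflict.
That branch fails; take q = 1 instead.
The clause (~p) is unit, so p = 0.
Now (p) is unsatisfied and unit — conflict.
Either choice for q ends in contradiction.
No assignment satisfies every clause.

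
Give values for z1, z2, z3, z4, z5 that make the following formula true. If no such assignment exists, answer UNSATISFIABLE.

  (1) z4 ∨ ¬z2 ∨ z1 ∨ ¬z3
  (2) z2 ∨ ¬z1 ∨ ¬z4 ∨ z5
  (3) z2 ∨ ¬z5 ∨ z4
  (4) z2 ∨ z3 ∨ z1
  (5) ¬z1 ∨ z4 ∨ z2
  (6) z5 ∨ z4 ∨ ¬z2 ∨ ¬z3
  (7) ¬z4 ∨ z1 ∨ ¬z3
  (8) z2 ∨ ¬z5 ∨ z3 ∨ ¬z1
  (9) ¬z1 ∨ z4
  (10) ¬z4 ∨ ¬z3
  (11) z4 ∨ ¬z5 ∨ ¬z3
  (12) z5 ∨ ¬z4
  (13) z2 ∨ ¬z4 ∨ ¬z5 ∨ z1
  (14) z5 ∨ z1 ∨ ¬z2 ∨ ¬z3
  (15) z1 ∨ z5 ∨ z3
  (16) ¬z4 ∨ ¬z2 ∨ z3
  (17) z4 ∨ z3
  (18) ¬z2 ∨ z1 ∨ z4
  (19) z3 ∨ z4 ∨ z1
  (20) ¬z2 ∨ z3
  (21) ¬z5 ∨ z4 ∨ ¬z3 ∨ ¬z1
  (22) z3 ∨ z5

Suppose z1 = False.
Suppose z2 = False.
The clause (z3) is unit, so z3 = True.
The clause (¬z4) is unit, so z4 = False.
The clause (¬z5) is unit, so z5 = False.
Every clause now holds.

z1=False; z2=False; z3=True; z4=False; z5=False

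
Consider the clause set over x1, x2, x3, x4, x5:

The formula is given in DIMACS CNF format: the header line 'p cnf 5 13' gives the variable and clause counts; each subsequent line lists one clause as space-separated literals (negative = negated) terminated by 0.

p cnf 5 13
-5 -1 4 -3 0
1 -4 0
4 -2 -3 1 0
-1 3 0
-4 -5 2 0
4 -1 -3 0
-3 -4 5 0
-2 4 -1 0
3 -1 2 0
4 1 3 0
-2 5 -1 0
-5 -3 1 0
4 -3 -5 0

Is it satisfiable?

Try x1 = True.
The clause (x3) is unit, so x3 = True.
The clause (x4) is unit, so x4 = True.
The clause (x5) is unit, so x5 = True.
The clause (x2) is unit, so x2 = True.
This assignment satisfies each clause.
A satisfying assignment: x1: True, x2: True, x3: True, x4: True, x5: True.

Yes, satisfiable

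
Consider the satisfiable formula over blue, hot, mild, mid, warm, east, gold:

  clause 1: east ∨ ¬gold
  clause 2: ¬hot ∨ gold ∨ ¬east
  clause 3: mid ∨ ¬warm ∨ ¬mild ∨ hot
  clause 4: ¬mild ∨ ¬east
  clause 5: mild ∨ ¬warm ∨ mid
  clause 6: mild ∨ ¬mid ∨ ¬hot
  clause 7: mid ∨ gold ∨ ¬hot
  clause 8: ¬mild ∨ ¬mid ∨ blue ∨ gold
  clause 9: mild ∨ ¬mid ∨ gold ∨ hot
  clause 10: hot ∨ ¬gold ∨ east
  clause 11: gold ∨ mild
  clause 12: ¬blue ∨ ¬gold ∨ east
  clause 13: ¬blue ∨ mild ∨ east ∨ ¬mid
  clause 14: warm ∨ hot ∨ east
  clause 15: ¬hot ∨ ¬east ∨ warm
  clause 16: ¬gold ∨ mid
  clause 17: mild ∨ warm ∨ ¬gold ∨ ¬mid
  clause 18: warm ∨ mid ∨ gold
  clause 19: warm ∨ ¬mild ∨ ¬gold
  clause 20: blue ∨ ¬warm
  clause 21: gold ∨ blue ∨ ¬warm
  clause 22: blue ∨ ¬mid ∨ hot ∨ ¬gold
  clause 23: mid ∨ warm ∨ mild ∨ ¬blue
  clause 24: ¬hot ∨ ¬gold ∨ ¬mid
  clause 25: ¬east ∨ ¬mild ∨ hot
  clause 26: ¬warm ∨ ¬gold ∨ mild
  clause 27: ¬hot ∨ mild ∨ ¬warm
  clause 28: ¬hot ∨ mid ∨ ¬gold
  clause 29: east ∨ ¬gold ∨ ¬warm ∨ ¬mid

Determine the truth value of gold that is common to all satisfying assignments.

False

Suppose gold = True.
From the singleton clause (east), east = True.
From the singleton clause (¬mild), mild = False.
From the singleton clause (mid), mid = True.
From the singleton clause (¬hot), hot = False.
From the singleton clause (warm), warm = True.
But (¬warm) is also a unit clause — contradiction.
So every satisfying assignment has gold = False.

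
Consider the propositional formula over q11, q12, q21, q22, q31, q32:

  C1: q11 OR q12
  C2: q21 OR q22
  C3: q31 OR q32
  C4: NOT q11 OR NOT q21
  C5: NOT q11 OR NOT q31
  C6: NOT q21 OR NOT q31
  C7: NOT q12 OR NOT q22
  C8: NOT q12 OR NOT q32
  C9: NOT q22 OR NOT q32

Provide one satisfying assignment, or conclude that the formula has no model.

UNSATISFIABLE

Suppose q11 = true.
Unit clause (NOT q21) forces q21 = false.
Unit clause (q22) forces q22 = true.
Unit clause (NOT q31) forces q31 = false.
Unit clause (q32) forces q32 = true.
Now (NOT q32) is unsatisfied and unit — conflict.
So q11 must be the other value — set q11 = false.
Unit clause (q12) forces q12 = true.
Unit clause (NOT q22) forces q22 = false.
Unit clause (q21) forces q21 = true.
Unit clause (NOT q31) forces q31 = false.
Unit clause (q32) forces q32 = true.
Now (NOT q32) is unsatisfied and unit — conflict.
Neither q11 = true nor q11 = false works.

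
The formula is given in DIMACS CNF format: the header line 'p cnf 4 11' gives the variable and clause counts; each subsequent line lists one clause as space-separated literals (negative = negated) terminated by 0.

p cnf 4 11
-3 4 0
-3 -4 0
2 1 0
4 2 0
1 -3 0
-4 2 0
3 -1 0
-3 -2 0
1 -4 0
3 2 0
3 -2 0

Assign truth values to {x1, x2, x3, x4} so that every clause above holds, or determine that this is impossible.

Case x3 = False:
The clause (¬x1) is unit, so x1 = False.
The clause (x2) is unit, so x2 = True.
That conflicts with the unit clause (¬x2).
That branch fails; take x3 = True instead.
The clause (x4) is unit, so x4 = True.
That conflicts with the unit clause (¬x4).
Neither x3 = True nor x3 = False works.

UNSATISFIABLE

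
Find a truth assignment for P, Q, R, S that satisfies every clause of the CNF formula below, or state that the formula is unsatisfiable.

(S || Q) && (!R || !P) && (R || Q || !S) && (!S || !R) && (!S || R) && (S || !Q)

UNSATISFIABLE

Branch on S: set S = true.
Unit clause (!R) forces R = false.
That conflicts with the unit clause (R).
Backtrack on S: now try S = false.
Unit clause (Q) forces Q = true.
That conflicts with the unit clause (!Q).
Neither S = true nor S = false works.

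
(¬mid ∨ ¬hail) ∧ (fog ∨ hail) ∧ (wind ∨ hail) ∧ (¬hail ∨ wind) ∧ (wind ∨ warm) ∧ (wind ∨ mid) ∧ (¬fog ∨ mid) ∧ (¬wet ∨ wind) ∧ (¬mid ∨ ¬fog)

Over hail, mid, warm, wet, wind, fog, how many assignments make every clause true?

There are 2^6 = 64 truth assignments over (hail, mid, warm, wet, wind, fog).
Split on wet. With wet = True, the clauses containing wet are satisfied and ¬wet drops from the rest; 2 of the 2^5 = 32 assignments to the other variables satisfy what remains.
With wet = False, by the same count on the reduced clause set, 2 assignments work.
Total: 2 + 2 = 4.

4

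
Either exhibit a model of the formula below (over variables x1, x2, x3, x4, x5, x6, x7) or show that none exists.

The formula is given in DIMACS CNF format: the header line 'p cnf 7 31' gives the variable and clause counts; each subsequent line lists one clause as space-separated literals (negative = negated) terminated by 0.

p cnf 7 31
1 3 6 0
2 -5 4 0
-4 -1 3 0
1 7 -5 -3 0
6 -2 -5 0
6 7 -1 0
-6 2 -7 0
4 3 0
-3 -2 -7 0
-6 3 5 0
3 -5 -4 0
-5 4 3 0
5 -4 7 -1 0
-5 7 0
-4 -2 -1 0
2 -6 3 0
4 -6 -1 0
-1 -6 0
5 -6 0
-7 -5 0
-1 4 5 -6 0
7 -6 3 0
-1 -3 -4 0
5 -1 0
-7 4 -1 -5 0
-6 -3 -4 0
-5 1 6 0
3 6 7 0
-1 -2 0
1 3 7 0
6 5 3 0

Try x4 = False.
(x3) alone gives x3 = True.
Try x2 = False.
(¬x5) alone gives x5 = False.
(¬x6) alone gives x6 = False.
(¬x1) alone gives x1 = False.
All clauses hold; x7 can take either value.

x1 ↦ False, x2 ↦ False, x3 ↦ True, x4 ↦ False, x5 ↦ False, x6 ↦ False, x7 ↦ False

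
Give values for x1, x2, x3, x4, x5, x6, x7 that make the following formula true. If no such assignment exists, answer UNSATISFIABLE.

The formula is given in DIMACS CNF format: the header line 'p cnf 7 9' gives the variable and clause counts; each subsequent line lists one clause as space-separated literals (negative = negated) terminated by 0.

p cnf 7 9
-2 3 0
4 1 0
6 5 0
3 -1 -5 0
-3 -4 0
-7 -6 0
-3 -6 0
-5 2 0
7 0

x1: True; x2: True; x3: True; x4: False; x5: True; x6: False; x7: True

(x7) alone gives x7 = True.
(¬x6) alone gives x6 = False.
(x5) alone gives x5 = True.
(x2) alone gives x2 = True.
(x3) alone gives x3 = True.
(¬x4) alone gives x4 = False.
(x1) alone gives x1 = True.
This assignment satisfies each clause.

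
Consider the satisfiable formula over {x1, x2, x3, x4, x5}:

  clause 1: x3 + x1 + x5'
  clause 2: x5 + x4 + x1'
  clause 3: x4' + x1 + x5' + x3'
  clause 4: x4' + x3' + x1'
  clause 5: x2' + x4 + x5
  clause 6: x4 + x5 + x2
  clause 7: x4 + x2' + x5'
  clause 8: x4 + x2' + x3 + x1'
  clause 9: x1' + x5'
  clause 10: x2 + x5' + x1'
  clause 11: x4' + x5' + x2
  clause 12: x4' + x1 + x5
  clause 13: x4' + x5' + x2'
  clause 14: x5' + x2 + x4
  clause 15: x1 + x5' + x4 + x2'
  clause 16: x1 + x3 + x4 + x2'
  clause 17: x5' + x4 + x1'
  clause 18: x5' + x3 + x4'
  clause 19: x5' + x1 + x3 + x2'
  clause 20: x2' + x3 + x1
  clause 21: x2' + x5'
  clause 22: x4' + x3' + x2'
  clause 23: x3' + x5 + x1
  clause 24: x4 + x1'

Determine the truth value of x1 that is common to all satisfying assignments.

True

Suppose x1 = 0.
Branch on x3: set x3 = 1.
(x5) alone gives x5 = 1.
(x4') alone gives x4 = 0.
(x2') alone gives x2 = 0.
Now (x2) is unsatisfied and unit — conflict.
That branch fails; take x3 = 0 instead.
(x5') alone gives x5 = 0.
(x4') alone gives x4 = 0.
(x2') alone gives x2 = 0.
Now (x2) is unsatisfied and unit — conflict.
Either choice for x3 ends in contradiction.
So every satisfying assignment has x1 = True.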